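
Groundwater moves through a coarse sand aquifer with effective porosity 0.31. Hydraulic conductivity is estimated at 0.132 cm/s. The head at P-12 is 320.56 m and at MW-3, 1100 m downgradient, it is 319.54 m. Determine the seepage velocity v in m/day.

Convert K: 0.132 cm/s × 864 = 114.0 m/day.
Hydraulic gradient i = (320.56 − 319.54) / 1100 = 1.02 / 1100 = 0.0009273.
Darcy flux q = K · i = 114.0 × 0.0009273 = 0.1058 m/day.
Seepage velocity v = q / n_e = 0.1058 / 0.31 = 0.3411 m/day.

0.341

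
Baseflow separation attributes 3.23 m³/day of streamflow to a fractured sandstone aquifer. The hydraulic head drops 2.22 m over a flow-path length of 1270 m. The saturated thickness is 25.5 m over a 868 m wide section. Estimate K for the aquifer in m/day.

Cross-sectional area A = 868 × 25.5 = 22134 m².
Hydraulic gradient i = Δh / L = 2.22 / 1270 = 0.001748.
From Q = K·A·i, K = Q / (A·i) = 3.23 / (22134 × 0.001748) = 0.08348 m/day.

0.0835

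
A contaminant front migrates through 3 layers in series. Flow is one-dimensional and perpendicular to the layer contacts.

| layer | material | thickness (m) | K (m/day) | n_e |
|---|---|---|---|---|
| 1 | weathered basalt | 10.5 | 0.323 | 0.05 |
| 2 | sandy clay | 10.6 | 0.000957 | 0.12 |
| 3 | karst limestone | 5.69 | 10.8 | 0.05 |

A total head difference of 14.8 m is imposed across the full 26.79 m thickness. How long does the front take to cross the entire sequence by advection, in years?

4.28

With flow normal to the layers, continuity requires the same specific discharge q through every layer.
Σ(b_i/K_i) = 10.5/0.323 + 10.6/0.000957 + 5.69/10.8 = 11109 d.
q = Δh / Σ(b_i/K_i) = 14.8 / 11109 = 0.001332 m/day.
In each layer the seepage velocity is v_i = q/n_i, so the layer transit time is t_i = b_i·n_i / q:
  layer 1 (weathered basalt): t_1 = 10.5 × 0.05 / 0.001332 = 394.1 d
  layer 2 (sandy clay): t_2 = 10.6 × 0.12 / 0.001332 = 954.8 d
  layer 3 (karst limestone): t_3 = 5.69 × 0.05 / 0.001332 = 213.6 d
Total t = Σ t_i = 1562 days = 4.278 years.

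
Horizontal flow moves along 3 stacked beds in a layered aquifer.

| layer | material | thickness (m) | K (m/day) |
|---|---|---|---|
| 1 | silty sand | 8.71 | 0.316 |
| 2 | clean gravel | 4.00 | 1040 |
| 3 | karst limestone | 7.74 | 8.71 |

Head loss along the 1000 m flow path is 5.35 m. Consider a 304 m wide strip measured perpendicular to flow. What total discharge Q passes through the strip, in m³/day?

Flow is parallel to layering, so each bed carries its own Darcy discharge and the transmissivities add.
Σ(K_i·b_i) = 0.316×8.71 + 1040×4.00 + 8.71×7.74 = 4230 m²/day.
Hydraulic gradient i = Δh / L = 5.35 / 1000 = 0.005350.
Q = Σ(K_i·b_i) · W · i = 4230 × 304 × 0.005350 = 6880 m³/day.

6880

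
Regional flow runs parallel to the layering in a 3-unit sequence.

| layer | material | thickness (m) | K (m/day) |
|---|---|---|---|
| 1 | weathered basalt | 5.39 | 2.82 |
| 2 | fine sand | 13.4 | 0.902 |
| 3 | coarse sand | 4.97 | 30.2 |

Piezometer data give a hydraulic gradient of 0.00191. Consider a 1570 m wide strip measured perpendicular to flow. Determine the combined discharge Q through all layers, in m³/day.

Flow is parallel to layering, so each bed carries its own Darcy discharge and the transmissivities add.
Σ(K_i·b_i) = 2.82×5.39 + 0.902×13.4 + 30.2×4.97 = 177.4 m²/day.
Hydraulic gradient i = 0.00191.
Q = Σ(K_i·b_i) · W · i = 177.4 × 1570 × 0.001910 = 531.9 m³/day.

532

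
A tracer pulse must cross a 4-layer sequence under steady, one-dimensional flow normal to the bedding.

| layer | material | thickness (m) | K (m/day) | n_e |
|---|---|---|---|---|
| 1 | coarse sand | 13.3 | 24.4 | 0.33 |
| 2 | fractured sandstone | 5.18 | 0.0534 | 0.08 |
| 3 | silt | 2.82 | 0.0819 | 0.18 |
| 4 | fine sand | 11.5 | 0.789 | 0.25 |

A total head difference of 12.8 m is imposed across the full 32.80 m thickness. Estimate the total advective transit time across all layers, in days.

With flow normal to the layers, continuity requires the same specific discharge q through every layer.
Σ(b_i/K_i) = 13.3/24.4 + 5.18/0.0534 + 2.82/0.0819 + 11.5/0.789 = 146.6 d.
q = Δh / Σ(b_i/K_i) = 12.8 / 146.6 = 0.08734 m/day.
In each layer the seepage velocity is v_i = q/n_i, so the layer transit time is t_i = b_i·n_i / q:
  layer 1 (coarse sand): t_1 = 13.3 × 0.33 / 0.08734 = 50.25 d
  layer 2 (fractured sandstone): t_2 = 5.18 × 0.08 / 0.08734 = 4.745 d
  layer 3 (silt): t_3 = 2.82 × 0.18 / 0.08734 = 5.812 d
  layer 4 (fine sand): t_4 = 11.5 × 0.25 / 0.08734 = 32.92 d
Total t = Σ t_i = 93.73 days.

93.7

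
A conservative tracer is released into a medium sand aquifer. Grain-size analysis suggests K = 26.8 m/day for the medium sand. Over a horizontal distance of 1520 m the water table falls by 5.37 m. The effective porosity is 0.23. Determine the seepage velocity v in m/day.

Hydraulic gradient i = Δh / L = 5.37 / 1520 = 0.003533.
Darcy flux q = K · i = 26.80 × 0.003533 = 0.09468 m/day.
Seepage velocity v = q / n_e = 0.09468 / 0.23 = 0.4117 m/day.

0.412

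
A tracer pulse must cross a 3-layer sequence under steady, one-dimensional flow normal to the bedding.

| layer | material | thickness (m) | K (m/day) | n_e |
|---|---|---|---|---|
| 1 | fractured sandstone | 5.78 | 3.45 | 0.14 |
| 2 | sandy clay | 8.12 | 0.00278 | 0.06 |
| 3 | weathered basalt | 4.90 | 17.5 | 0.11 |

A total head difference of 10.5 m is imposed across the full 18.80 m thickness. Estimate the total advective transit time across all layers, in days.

511

With flow normal to the layers, continuity requires the same specific discharge q through every layer.
Σ(b_i/K_i) = 5.78/3.45 + 8.12/0.00278 + 4.90/17.5 = 2923 d.
q = Δh / Σ(b_i/K_i) = 10.5 / 2923 = 0.003592 m/day.
In each layer the seepage velocity is v_i = q/n_i, so the layer transit time is t_i = b_i·n_i / q:
  layer 1 (fractured sandstone): t_1 = 5.78 × 0.14 / 0.003592 = 225.3 d
  layer 2 (sandy clay): t_2 = 8.12 × 0.06 / 0.003592 = 135.6 d
  layer 3 (weathered basalt): t_3 = 4.90 × 0.11 / 0.003592 = 150.0 d
Total t = Σ t_i = 510.9 days.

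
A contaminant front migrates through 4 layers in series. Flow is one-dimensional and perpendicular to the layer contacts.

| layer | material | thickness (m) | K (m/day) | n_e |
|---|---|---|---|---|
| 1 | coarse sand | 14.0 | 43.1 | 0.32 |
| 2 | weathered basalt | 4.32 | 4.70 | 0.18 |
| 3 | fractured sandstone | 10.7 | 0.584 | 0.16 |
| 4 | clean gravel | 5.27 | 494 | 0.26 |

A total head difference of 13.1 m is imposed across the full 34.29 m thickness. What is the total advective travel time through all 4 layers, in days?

With flow normal to the layers, continuity requires the same specific discharge q through every layer.
Σ(b_i/K_i) = 14.0/43.1 + 4.32/4.70 + 10.7/0.584 + 5.27/494 = 19.58 d.
q = Δh / Σ(b_i/K_i) = 13.1 / 19.58 = 0.6692 m/day.
In each layer the seepage velocity is v_i = q/n_i, so the layer transit time is t_i = b_i·n_i / q:
  layer 1 (coarse sand): t_1 = 14.0 × 0.32 / 0.6692 = 6.695 d
  layer 2 (weathered basalt): t_2 = 4.32 × 0.18 / 0.6692 = 1.162 d
  layer 3 (fractured sandstone): t_3 = 10.7 × 0.16 / 0.6692 = 2.558 d
  layer 4 (clean gravel): t_4 = 5.27 × 0.26 / 0.6692 = 2.048 d
Total t = Σ t_i = 12.46 days.

12.5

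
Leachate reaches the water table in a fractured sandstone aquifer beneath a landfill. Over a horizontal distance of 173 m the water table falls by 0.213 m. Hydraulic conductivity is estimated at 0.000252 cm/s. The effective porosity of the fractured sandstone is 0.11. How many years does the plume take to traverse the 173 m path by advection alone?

Convert K: 0.000252 cm/s × 864 = 0.2177 m/day.
Hydraulic gradient i = Δh / L = 0.213 / 173 = 0.001231.
Darcy flux q = K · i = 0.2177 × 0.001231 = 0.0002681 m/day.
Seepage velocity v = q / n_e = 0.0002681 / 0.11 = 0.002437 m/day.
Travel time t = L / v = 173 / 0.002437 = 70989 days = 194.4 years.

194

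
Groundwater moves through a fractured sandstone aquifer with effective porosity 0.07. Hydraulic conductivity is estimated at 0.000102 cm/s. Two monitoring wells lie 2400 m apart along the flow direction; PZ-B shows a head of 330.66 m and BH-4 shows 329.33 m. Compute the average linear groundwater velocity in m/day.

0.000698

Convert K: 0.000102 cm/s × 864 = 0.08813 m/day.
Hydraulic gradient i = (330.66 − 329.33) / 2400 = 1.33 / 2400 = 0.0005542.
Darcy flux q = K · i = 0.08813 × 0.0005542 = 4.884e-05 m/day.
Seepage velocity v = q / n_e = 4.884e-05 / 0.07 = 0.0006977 m/day.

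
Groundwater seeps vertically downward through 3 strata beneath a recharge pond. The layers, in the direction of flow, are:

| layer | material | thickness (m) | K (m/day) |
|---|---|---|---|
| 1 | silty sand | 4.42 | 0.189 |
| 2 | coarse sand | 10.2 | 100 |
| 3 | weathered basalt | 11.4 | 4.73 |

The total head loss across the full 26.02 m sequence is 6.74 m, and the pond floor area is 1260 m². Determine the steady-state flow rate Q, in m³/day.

Flow is perpendicular to layering, so the layers act in series and the equivalent K is the thickness-weighted harmonic mean.
Total thickness L = 4.42 + 10.2 + 11.4 = 26.02 m.
Σ(b_i/K_i) = 4.42/0.189 + 10.2/100 + 11.4/4.73 = 25.90 d.
K_eq = L / Σ(b_i/K_i) = 26.02 / 25.90 = 1.005 m/day.
Q = K_eq · A · (Δh/L) = 1.005 × 1260 × (6.74/26.02) = 327.9 m³/day.

328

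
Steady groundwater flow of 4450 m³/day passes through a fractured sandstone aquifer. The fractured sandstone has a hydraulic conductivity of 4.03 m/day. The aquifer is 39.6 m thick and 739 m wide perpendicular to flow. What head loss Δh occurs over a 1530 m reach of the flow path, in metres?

Cross-sectional area A = 739 × 39.6 = 29264 m².
From Q = K·A·i, i = Q / (K·A) = 4450 / (4.030 × 29264) = 0.03773.
Head loss Δh = i · L = 0.03773 × 1530 = 57.73 m.

57.7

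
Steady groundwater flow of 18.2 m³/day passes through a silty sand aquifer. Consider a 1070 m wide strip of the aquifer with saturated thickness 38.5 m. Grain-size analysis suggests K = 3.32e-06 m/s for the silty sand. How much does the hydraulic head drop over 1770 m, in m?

2.73

Convert K: 3.32e-06 m/s × 86400 = 0.2868 m/day.
Cross-sectional area A = 1070 × 38.5 = 41195 m².
From Q = K·A·i, i = Q / (K·A) = 18.2 / (0.2868 × 41195) = 0.001540.
Head loss Δh = i · L = 0.001540 × 1770 = 2.726 m.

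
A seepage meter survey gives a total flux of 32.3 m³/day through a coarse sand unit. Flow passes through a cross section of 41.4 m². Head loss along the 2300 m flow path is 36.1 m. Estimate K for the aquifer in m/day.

Hydraulic gradient i = Δh / L = 36.1 / 2300 = 0.01570.
From Q = K·A·i, K = Q / (A·i) = 32.3 / (41.40 × 0.01570) = 49.71 m/day.

49.7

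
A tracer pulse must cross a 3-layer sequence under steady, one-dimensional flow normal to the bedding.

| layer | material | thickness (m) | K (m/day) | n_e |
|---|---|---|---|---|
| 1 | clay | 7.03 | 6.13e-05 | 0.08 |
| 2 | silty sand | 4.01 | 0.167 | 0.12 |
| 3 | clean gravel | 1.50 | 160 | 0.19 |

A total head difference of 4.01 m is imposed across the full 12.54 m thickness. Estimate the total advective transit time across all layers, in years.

With flow normal to the layers, continuity requires the same specific discharge q through every layer.
Σ(b_i/K_i) = 7.03/6.13e-05 + 4.01/0.167 + 1.50/160 = 1.147e+05 d.
q = Δh / Σ(b_i/K_i) = 4.01 / 1.147e+05 = 3.496e-05 m/day.
In each layer the seepage velocity is v_i = q/n_i, so the layer transit time is t_i = b_i·n_i / q:
  layer 1 (clay): t_1 = 7.03 × 0.08 / 3.496e-05 = 16087 d
  layer 2 (silty sand): t_2 = 4.01 × 0.12 / 3.496e-05 = 13765 d
  layer 3 (clean gravel): t_3 = 1.50 × 0.19 / 3.496e-05 = 8152 d
Total t = Σ t_i = 38005 days = 104.1 years.

104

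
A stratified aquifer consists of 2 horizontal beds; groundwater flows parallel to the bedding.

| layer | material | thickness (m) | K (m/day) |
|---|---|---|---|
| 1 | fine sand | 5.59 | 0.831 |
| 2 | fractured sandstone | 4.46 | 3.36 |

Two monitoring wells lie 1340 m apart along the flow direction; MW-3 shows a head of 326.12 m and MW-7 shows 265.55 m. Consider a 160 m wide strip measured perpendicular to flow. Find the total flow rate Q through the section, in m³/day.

Flow is parallel to layering, so each bed carries its own Darcy discharge and the transmissivities add.
Σ(K_i·b_i) = 0.831×5.59 + 3.36×4.46 = 19.63 m²/day.
Hydraulic gradient i = (326.12 − 265.55) / 1340 = 60.57 / 1340 = 0.04520.
Q = Σ(K_i·b_i) · W · i = 19.63 × 160 × 0.04520 = 142.0 m³/day.

142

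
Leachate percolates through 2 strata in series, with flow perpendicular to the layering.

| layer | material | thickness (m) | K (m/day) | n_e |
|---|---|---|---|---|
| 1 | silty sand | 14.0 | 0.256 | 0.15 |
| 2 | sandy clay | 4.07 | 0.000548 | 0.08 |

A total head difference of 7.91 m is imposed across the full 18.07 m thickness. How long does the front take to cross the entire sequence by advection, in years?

6.28

With flow normal to the layers, continuity requires the same specific discharge q through every layer.
Σ(b_i/K_i) = 14.0/0.256 + 4.07/0.000548 = 7482 d.
q = Δh / Σ(b_i/K_i) = 7.91 / 7482 = 0.001057 m/day.
In each layer the seepage velocity is v_i = q/n_i, so the layer transit time is t_i = b_i·n_i / q:
  layer 1 (silty sand): t_1 = 14.0 × 0.15 / 0.001057 = 1986 d
  layer 2 (sandy clay): t_2 = 4.07 × 0.08 / 0.001057 = 308.0 d
Total t = Σ t_i = 2294 days = 6.281 years.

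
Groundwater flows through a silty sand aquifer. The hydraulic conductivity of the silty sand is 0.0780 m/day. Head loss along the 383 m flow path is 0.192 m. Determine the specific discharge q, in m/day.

3.91e-05

Hydraulic gradient i = Δh / L = 0.192 / 383 = 0.0005013.
Specific discharge q = K · i = 0.07800 × 0.0005013 = 3.910e-05 m/day.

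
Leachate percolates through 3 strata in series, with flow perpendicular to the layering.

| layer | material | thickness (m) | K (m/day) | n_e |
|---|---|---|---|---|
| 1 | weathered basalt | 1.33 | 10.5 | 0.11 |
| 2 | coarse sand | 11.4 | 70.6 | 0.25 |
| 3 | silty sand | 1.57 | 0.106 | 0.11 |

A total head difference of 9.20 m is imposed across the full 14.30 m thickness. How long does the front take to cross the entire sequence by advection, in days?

With flow normal to the layers, continuity requires the same specific discharge q through every layer.
Σ(b_i/K_i) = 1.33/10.5 + 11.4/70.6 + 1.57/0.106 = 15.10 d.
q = Δh / Σ(b_i/K_i) = 9.20 / 15.10 = 0.6093 m/day.
In each layer the seepage velocity is v_i = q/n_i, so the layer transit time is t_i = b_i·n_i / q:
  layer 1 (weathered basalt): t_1 = 1.33 × 0.11 / 0.6093 = 0.2401 d
  layer 2 (coarse sand): t_2 = 11.4 × 0.25 / 0.6093 = 4.678 d
  layer 3 (silty sand): t_3 = 1.57 × 0.11 / 0.6093 = 0.2834 d
Total t = Σ t_i = 5.201 days.

5.20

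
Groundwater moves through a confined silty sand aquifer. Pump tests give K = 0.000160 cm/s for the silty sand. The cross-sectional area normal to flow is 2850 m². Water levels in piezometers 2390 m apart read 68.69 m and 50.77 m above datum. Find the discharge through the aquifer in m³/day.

2.95

Convert K: 0.000160 cm/s × 864 = 0.1382 m/day.
Hydraulic gradient i = (68.69 − 50.77) / 2390 = 17.92 / 2390 = 0.007498.
Darcy's law: Q = K · A · i = 0.1382 × 2850 × 0.007498 = 2.954 m³/day.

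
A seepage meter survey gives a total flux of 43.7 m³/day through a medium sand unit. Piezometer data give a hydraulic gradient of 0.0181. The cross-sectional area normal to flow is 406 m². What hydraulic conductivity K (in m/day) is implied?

5.95

Hydraulic gradient i = 0.0181.
From Q = K·A·i, K = Q / (A·i) = 43.7 / (406.0 × 0.01810) = 5.947 m/day.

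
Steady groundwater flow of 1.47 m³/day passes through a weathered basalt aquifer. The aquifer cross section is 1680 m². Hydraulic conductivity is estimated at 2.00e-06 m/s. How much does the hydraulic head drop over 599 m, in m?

Convert K: 2.00e-06 m/s × 86400 = 0.1728 m/day.
From Q = K·A·i, i = Q / (K·A) = 1.47 / (0.1728 × 1680) = 0.005064.
Head loss Δh = i · L = 0.005064 × 599 = 3.033 m.

3.03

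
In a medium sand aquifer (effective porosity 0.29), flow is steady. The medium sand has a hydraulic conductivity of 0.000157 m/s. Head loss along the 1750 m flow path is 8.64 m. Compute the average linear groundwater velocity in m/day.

Convert K: 0.000157 m/s × 86400 = 13.56 m/day.
Hydraulic gradient i = Δh / L = 8.64 / 1750 = 0.004937.
Darcy flux q = K · i = 13.56 × 0.004937 = 0.06697 m/day.
Seepage velocity v = q / n_e = 0.06697 / 0.29 = 0.2309 m/day.

0.231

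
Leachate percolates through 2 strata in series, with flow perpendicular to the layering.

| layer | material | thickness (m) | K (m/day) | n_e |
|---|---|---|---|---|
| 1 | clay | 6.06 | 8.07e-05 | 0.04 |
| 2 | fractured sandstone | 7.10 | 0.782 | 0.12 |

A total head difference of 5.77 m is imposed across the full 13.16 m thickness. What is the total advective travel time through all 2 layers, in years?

39.0

With flow normal to the layers, continuity requires the same specific discharge q through every layer.
Σ(b_i/K_i) = 6.06/8.07e-05 + 7.10/0.782 = 75102 d.
q = Δh / Σ(b_i/K_i) = 5.77 / 75102 = 7.683e-05 m/day.
In each layer the seepage velocity is v_i = q/n_i, so the layer transit time is t_i = b_i·n_i / q:
  layer 1 (clay): t_1 = 6.06 × 0.04 / 7.683e-05 = 3155 d
  layer 2 (fractured sandstone): t_2 = 7.10 × 0.12 / 7.683e-05 = 11090 d
Total t = Σ t_i = 14245 days = 39.00 years.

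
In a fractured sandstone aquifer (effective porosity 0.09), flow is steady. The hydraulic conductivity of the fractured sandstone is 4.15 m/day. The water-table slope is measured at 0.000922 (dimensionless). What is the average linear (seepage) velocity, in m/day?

0.0425

Hydraulic gradient i = 0.000922.
Darcy flux q = K · i = 4.150 × 0.0009220 = 0.003826 m/day.
Seepage velocity v = q / n_e = 0.003826 / 0.09 = 0.04251 m/day.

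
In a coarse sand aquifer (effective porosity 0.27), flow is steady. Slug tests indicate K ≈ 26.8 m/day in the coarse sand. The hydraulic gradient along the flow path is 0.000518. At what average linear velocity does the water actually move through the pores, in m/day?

Hydraulic gradient i = 0.000518.
Darcy flux q = K · i = 26.80 × 0.0005180 = 0.01388 m/day.
Seepage velocity v = q / n_e = 0.01388 / 0.27 = 0.05142 m/day.

0.0514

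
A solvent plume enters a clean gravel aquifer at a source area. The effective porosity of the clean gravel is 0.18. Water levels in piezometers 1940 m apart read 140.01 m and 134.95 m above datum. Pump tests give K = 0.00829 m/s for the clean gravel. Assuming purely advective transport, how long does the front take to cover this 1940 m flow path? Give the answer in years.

0.512

Convert K: 0.00829 m/s × 86400 = 716.3 m/day.
Hydraulic gradient i = (140.01 − 134.95) / 1940 = 5.06 / 1940 = 0.002608.
Darcy flux q = K · i = 716.3 × 0.002608 = 1.868 m/day.
Seepage velocity v = q / n_e = 1.868 / 0.18 = 10.38 m/day.
Travel time t = L / v = 1940 / 10.38 = 186.9 days = 0.5118 years.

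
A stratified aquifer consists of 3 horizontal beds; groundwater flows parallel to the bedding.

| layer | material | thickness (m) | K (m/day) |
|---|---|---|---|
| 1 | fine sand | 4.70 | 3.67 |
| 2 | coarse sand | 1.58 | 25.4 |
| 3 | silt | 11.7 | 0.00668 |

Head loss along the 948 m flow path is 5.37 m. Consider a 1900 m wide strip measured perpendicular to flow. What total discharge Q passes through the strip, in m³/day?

Flow is parallel to layering, so each bed carries its own Darcy discharge and the transmissivities add.
Σ(K_i·b_i) = 3.67×4.70 + 25.4×1.58 + 0.00668×11.7 = 57.46 m²/day.
Hydraulic gradient i = Δh / L = 5.37 / 948 = 0.005665.
Q = Σ(K_i·b_i) · W · i = 57.46 × 1900 × 0.005665 = 618.4 m³/day.

618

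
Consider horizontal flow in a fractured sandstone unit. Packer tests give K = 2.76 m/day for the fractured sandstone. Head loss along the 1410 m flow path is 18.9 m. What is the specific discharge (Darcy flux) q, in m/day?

0.0370

Hydraulic gradient i = Δh / L = 18.9 / 1410 = 0.01340.
Specific discharge q = K · i = 2.760 × 0.01340 = 0.03700 m/day.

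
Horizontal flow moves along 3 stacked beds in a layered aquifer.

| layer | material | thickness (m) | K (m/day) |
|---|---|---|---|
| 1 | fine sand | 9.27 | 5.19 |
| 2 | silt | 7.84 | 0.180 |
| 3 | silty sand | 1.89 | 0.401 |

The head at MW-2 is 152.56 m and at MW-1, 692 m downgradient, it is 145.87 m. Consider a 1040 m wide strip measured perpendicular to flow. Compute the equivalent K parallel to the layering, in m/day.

Flow is parallel to layering, so each bed carries its own Darcy discharge and the transmissivities add.
Σ(K_i·b_i) = 5.19×9.27 + 0.180×7.84 + 0.401×1.89 = 50.28 m²/day.
Total thickness b = 19.00 m, so K_eq = Σ(K_i·b_i)/b = 2.646 m/day.

2.65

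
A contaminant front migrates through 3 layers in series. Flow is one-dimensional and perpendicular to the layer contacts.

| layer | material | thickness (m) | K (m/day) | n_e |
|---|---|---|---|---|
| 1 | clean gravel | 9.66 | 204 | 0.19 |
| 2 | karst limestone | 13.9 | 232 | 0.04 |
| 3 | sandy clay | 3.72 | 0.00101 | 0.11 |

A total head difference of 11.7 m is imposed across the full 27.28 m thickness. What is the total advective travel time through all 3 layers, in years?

2.41

With flow normal to the layers, continuity requires the same specific discharge q through every layer.
Σ(b_i/K_i) = 9.66/204 + 13.9/232 + 3.72/0.00101 = 3683 d.
q = Δh / Σ(b_i/K_i) = 11.7 / 3683 = 0.003177 m/day.
In each layer the seepage velocity is v_i = q/n_i, so the layer transit time is t_i = b_i·n_i / q:
  layer 1 (clean gravel): t_1 = 9.66 × 0.19 / 0.003177 = 577.8 d
  layer 2 (karst limestone): t_2 = 13.9 × 0.04 / 0.003177 = 175.0 d
  layer 3 (sandy clay): t_3 = 3.72 × 0.11 / 0.003177 = 128.8 d
Total t = Σ t_i = 881.7 days = 2.414 years.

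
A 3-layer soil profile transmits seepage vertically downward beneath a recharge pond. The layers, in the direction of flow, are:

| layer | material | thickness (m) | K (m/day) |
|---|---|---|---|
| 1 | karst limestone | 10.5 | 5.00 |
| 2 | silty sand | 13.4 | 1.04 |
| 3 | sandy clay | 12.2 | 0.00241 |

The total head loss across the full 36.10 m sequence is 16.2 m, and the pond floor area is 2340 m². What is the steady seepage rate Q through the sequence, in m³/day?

7.47

Flow is perpendicular to layering, so the layers act in series and the equivalent K is the thickness-weighted harmonic mean.
Total thickness L = 10.5 + 13.4 + 12.2 = 36.10 m.
Σ(b_i/K_i) = 10.5/5.00 + 13.4/1.04 + 12.2/0.00241 = 5077 d.
K_eq = L / Σ(b_i/K_i) = 36.10 / 5077 = 0.007110 m/day.
Q = K_eq · A · (Δh/L) = 0.007110 × 2340 × (16.2/36.10) = 7.466 m³/day.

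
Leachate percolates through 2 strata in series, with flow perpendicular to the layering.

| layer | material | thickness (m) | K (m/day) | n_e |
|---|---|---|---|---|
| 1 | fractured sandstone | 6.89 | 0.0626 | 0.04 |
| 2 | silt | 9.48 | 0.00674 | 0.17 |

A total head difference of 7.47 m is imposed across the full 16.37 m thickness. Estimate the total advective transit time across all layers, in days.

With flow normal to the layers, continuity requires the same specific discharge q through every layer.
Σ(b_i/K_i) = 6.89/0.0626 + 9.48/0.00674 = 1517 d.
q = Δh / Σ(b_i/K_i) = 7.47 / 1517 = 0.004926 m/day.
In each layer the seepage velocity is v_i = q/n_i, so the layer transit time is t_i = b_i·n_i / q:
  layer 1 (fractured sandstone): t_1 = 6.89 × 0.04 / 0.004926 = 55.95 d
  layer 2 (silt): t_2 = 9.48 × 0.17 / 0.004926 = 327.2 d
Total t = Σ t_i = 383.1 days.

383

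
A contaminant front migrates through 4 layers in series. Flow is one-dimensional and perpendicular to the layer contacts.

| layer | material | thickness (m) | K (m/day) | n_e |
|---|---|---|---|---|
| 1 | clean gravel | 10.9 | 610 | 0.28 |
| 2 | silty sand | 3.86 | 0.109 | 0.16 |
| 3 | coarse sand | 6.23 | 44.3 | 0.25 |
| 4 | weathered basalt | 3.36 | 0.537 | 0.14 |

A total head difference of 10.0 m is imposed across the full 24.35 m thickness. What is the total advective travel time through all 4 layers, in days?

23.8

With flow normal to the layers, continuity requires the same specific discharge q through every layer.
Σ(b_i/K_i) = 10.9/610 + 3.86/0.109 + 6.23/44.3 + 3.36/0.537 = 41.83 d.
q = Δh / Σ(b_i/K_i) = 10.0 / 41.83 = 0.2391 m/day.
In each layer the seepage velocity is v_i = q/n_i, so the layer transit time is t_i = b_i·n_i / q:
  layer 1 (clean gravel): t_1 = 10.9 × 0.28 / 0.2391 = 12.77 d
  layer 2 (silty sand): t_2 = 3.86 × 0.16 / 0.2391 = 2.583 d
  layer 3 (coarse sand): t_3 = 6.23 × 0.25 / 0.2391 = 6.515 d
  layer 4 (weathered basalt): t_4 = 3.36 × 0.14 / 0.2391 = 1.968 d
Total t = Σ t_i = 23.83 days.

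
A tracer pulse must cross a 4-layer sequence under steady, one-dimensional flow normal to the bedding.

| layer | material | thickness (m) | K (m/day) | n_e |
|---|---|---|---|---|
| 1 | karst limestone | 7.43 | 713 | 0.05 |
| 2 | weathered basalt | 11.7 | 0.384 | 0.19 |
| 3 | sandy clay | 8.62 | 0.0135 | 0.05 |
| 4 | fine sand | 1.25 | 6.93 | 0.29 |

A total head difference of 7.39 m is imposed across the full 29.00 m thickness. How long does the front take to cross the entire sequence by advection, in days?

With flow normal to the layers, continuity requires the same specific discharge q through every layer.
Σ(b_i/K_i) = 7.43/713 + 11.7/0.384 + 8.62/0.0135 + 1.25/6.93 = 669.2 d.
q = Δh / Σ(b_i/K_i) = 7.39 / 669.2 = 0.01104 m/day.
In each layer the seepage velocity is v_i = q/n_i, so the layer transit time is t_i = b_i·n_i / q:
  layer 1 (karst limestone): t_1 = 7.43 × 0.05 / 0.01104 = 33.64 d
  layer 2 (weathered basalt): t_2 = 11.7 × 0.19 / 0.01104 = 201.3 d
  layer 3 (sandy clay): t_3 = 8.62 × 0.05 / 0.01104 = 39.03 d
  layer 4 (fine sand): t_4 = 1.25 × 0.29 / 0.01104 = 32.83 d
Total t = Σ t_i = 306.8 days.

307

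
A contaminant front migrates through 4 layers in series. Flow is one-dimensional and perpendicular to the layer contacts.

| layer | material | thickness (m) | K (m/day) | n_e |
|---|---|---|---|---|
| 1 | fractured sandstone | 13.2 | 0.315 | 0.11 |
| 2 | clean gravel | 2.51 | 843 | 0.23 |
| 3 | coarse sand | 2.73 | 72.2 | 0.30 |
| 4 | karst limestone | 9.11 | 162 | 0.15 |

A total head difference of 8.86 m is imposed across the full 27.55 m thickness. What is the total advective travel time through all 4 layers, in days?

With flow normal to the layers, continuity requires the same specific discharge q through every layer.
Σ(b_i/K_i) = 13.2/0.315 + 2.51/843 + 2.73/72.2 + 9.11/162 = 42.00 d.
q = Δh / Σ(b_i/K_i) = 8.86 / 42.00 = 0.2109 m/day.
In each layer the seepage velocity is v_i = q/n_i, so the layer transit time is t_i = b_i·n_i / q:
  layer 1 (fractured sandstone): t_1 = 13.2 × 0.11 / 0.2109 = 6.883 d
  layer 2 (clean gravel): t_2 = 2.51 × 0.23 / 0.2109 = 2.737 d
  layer 3 (coarse sand): t_3 = 2.73 × 0.30 / 0.2109 = 3.883 d
  layer 4 (karst limestone): t_4 = 9.11 × 0.15 / 0.2109 = 6.478 d
Total t = Σ t_i = 19.98 days.

20.0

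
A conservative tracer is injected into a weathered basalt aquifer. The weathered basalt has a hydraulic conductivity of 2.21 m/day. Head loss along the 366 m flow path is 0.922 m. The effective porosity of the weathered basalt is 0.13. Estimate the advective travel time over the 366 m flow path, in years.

Hydraulic gradient i = Δh / L = 0.922 / 366 = 0.002519.
Darcy flux q = K · i = 2.210 × 0.002519 = 0.005567 m/day.
Seepage velocity v = q / n_e = 0.005567 / 0.13 = 0.04283 m/day.
Travel time t = L / v = 366 / 0.04283 = 8546 days = 23.40 years.

23.4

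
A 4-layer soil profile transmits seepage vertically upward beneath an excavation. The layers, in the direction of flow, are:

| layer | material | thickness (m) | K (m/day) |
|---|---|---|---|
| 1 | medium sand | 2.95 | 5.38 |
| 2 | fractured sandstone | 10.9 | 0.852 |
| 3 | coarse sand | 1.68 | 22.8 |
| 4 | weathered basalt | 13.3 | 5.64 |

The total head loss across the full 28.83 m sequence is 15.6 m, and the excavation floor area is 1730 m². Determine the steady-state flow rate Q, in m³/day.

1710

Flow is perpendicular to layering, so the layers act in series and the equivalent K is the thickness-weighted harmonic mean.
Total thickness L = 2.95 + 10.9 + 1.68 + 13.3 = 28.83 m.
Σ(b_i/K_i) = 2.95/5.38 + 10.9/0.852 + 1.68/22.8 + 13.3/5.64 = 15.77 d.
K_eq = L / Σ(b_i/K_i) = 28.83 / 15.77 = 1.828 m/day.
Q = K_eq · A · (Δh/L) = 1.828 × 1730 × (15.6/28.83) = 1711 m³/day.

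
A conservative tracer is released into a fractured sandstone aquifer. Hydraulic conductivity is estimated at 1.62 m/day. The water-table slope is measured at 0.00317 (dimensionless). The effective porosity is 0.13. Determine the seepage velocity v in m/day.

Hydraulic gradient i = 0.00317.
Darcy flux q = K · i = 1.620 × 0.003170 = 0.005135 m/day.
Seepage velocity v = q / n_e = 0.005135 / 0.13 = 0.03950 m/day.

0.0395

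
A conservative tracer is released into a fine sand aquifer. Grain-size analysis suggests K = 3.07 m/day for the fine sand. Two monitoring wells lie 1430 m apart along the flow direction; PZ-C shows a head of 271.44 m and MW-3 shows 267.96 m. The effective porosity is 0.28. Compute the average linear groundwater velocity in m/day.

Hydraulic gradient i = (271.44 − 267.96) / 1430 = 3.48 / 1430 = 0.002434.
Darcy flux q = K · i = 3.070 × 0.002434 = 0.007471 m/day.
Seepage velocity v = q / n_e = 0.007471 / 0.28 = 0.02668 m/day.

0.0267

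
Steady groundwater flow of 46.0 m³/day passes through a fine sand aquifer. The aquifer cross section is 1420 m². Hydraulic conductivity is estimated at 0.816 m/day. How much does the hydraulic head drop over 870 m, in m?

From Q = K·A·i, i = Q / (K·A) = 46.0 / (0.8160 × 1420) = 0.03970.
Head loss Δh = i · L = 0.03970 × 870 = 34.54 m.

34.5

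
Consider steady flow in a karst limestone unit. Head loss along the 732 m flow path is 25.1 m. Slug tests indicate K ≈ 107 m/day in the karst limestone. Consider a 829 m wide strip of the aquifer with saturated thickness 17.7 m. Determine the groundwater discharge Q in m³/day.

Cross-sectional area A = 829 × 17.7 = 14673 m².
Hydraulic gradient i = Δh / L = 25.1 / 732 = 0.03429.
Darcy's law: Q = K · A · i = 107.0 × 14673 × 0.03429 = 53836 m³/day.

53800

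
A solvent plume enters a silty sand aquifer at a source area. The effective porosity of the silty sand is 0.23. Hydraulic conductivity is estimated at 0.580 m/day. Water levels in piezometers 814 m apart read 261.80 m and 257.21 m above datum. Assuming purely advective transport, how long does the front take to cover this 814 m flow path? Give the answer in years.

157

Hydraulic gradient i = (261.80 − 257.21) / 814 = 4.59 / 814 = 0.005639.
Darcy flux q = K · i = 0.5800 × 0.005639 = 0.003271 m/day.
Seepage velocity v = q / n_e = 0.003271 / 0.23 = 0.01422 m/day.
Travel time t = L / v = 814 / 0.01422 = 57245 days = 156.7 years.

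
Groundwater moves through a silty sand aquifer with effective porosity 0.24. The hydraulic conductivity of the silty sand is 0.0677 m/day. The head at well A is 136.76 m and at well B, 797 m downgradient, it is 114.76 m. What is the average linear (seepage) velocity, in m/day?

0.00779

Hydraulic gradient i = (136.76 − 114.76) / 797 = 22 / 797 = 0.02760.
Darcy flux q = K · i = 0.06770 × 0.02760 = 0.001869 m/day.
Seepage velocity v = q / n_e = 0.001869 / 0.24 = 0.007786 m/day.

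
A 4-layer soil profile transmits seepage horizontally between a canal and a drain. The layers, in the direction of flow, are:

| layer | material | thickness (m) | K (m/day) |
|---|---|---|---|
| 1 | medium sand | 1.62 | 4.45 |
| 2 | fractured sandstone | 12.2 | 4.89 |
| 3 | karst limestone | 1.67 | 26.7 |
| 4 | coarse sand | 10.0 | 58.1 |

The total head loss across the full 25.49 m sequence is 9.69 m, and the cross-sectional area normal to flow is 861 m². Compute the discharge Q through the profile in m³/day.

2700

Flow is perpendicular to layering, so the layers act in series and the equivalent K is the thickness-weighted harmonic mean.
Total thickness L = 1.62 + 12.2 + 1.67 + 10.0 = 25.49 m.
Σ(b_i/K_i) = 1.62/4.45 + 12.2/4.89 + 1.67/26.7 + 10.0/58.1 = 3.094 d.
K_eq = L / Σ(b_i/K_i) = 25.49 / 3.094 = 8.240 m/day.
Q = K_eq · A · (Δh/L) = 8.240 × 861 × (9.69/25.49) = 2697 m³/day.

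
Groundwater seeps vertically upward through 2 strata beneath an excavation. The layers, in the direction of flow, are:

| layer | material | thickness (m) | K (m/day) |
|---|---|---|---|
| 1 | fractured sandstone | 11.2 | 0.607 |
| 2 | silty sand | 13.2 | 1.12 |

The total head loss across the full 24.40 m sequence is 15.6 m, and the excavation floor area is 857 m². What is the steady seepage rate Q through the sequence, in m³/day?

442

Flow is perpendicular to layering, so the layers act in series and the equivalent K is the thickness-weighted harmonic mean.
Total thickness L = 11.2 + 13.2 = 24.40 m.
Σ(b_i/K_i) = 11.2/0.607 + 13.2/1.12 = 30.24 d.
K_eq = L / Σ(b_i/K_i) = 24.40 / 30.24 = 0.8070 m/day.
Q = K_eq · A · (Δh/L) = 0.8070 × 857 × (15.6/24.40) = 442.1 m³/day.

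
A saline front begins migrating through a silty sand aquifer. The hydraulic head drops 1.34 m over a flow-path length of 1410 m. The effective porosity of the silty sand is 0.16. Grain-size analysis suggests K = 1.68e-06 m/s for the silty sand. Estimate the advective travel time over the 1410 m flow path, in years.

Convert K: 1.68e-06 m/s × 86400 = 0.1452 m/day.
Hydraulic gradient i = Δh / L = 1.34 / 1410 = 0.0009504.
Darcy flux q = K · i = 0.1452 × 0.0009504 = 0.0001379 m/day.
Seepage velocity v = q / n_e = 0.0001379 / 0.16 = 0.0008622 m/day.
Travel time t = L / v = 1410 / 0.0008622 = 1.635e+06 days = 4478 years.

4480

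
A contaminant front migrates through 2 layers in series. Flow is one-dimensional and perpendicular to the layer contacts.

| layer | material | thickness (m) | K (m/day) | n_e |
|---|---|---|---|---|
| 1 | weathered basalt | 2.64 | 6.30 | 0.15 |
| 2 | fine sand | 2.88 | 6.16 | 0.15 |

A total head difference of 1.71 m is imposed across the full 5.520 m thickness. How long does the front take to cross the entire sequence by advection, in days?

0.429

With flow normal to the layers, continuity requires the same specific discharge q through every layer.
Σ(b_i/K_i) = 2.64/6.30 + 2.88/6.16 = 0.8866 d.
q = Δh / Σ(b_i/K_i) = 1.71 / 0.8866 = 1.929 m/day.
In each layer the seepage velocity is v_i = q/n_i, so the layer transit time is t_i = b_i·n_i / q:
  layer 1 (weathered basalt): t_1 = 2.64 × 0.15 / 1.929 = 0.2053 d
  layer 2 (fine sand): t_2 = 2.88 × 0.15 / 1.929 = 0.2240 d
Total t = Σ t_i = 0.4293 days.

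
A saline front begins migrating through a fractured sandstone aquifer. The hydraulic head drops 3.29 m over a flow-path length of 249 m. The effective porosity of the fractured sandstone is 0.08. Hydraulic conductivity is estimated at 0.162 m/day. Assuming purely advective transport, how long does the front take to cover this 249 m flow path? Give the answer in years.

25.5

Hydraulic gradient i = Δh / L = 3.29 / 249 = 0.01321.
Darcy flux q = K · i = 0.1620 × 0.01321 = 0.002140 m/day.
Seepage velocity v = q / n_e = 0.002140 / 0.08 = 0.02676 m/day.
Travel time t = L / v = 249 / 0.02676 = 9306 days = 25.48 years.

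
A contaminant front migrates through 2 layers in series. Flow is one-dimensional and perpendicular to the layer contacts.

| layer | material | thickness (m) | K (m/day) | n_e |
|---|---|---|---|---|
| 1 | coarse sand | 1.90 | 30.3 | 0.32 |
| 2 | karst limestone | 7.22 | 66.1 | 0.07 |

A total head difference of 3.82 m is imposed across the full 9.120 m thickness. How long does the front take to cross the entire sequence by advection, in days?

0.0501

With flow normal to the layers, continuity requires the same specific discharge q through every layer.
Σ(b_i/K_i) = 1.90/30.3 + 7.22/66.1 = 0.1719 d.
q = Δh / Σ(b_i/K_i) = 3.82 / 0.1719 = 22.22 m/day.
In each layer the seepage velocity is v_i = q/n_i, so the layer transit time is t_i = b_i·n_i / q:
  layer 1 (coarse sand): t_1 = 1.90 × 0.32 / 22.22 = 0.02737 d
  layer 2 (karst limestone): t_2 = 7.22 × 0.07 / 22.22 = 0.02275 d
Total t = Σ t_i = 0.05011 days.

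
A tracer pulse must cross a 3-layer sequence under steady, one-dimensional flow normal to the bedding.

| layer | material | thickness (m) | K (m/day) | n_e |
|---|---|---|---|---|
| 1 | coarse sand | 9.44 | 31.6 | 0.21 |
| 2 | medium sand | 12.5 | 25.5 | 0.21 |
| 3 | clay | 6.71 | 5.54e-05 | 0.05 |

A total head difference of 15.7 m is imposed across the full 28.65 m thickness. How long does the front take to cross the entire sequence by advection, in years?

With flow normal to the layers, continuity requires the same specific discharge q through every layer.
Σ(b_i/K_i) = 9.44/31.6 + 12.5/25.5 + 6.71/5.54e-05 = 1.211e+05 d.
q = Δh / Σ(b_i/K_i) = 15.7 / 1.211e+05 = 0.0001296 m/day.
In each layer the seepage velocity is v_i = q/n_i, so the layer transit time is t_i = b_i·n_i / q:
  layer 1 (coarse sand): t_1 = 9.44 × 0.21 / 0.0001296 = 15294 d
  layer 2 (medium sand): t_2 = 12.5 × 0.21 / 0.0001296 = 20251 d
  layer 3 (clay): t_3 = 6.71 × 0.05 / 0.0001296 = 2588 d
Total t = Σ t_i = 38133 days = 104.4 years.

104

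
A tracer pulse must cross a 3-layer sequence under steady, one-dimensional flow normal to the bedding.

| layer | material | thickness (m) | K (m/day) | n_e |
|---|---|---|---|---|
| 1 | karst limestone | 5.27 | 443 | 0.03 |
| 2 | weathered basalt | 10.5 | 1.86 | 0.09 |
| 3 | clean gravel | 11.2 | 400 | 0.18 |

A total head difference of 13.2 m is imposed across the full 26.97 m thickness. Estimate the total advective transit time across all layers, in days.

1.34

With flow normal to the layers, continuity requires the same specific discharge q through every layer.
Σ(b_i/K_i) = 5.27/443 + 10.5/1.86 + 11.2/400 = 5.685 d.
q = Δh / Σ(b_i/K_i) = 13.2 / 5.685 = 2.322 m/day.
In each layer the seepage velocity is v_i = q/n_i, so the layer transit time is t_i = b_i·n_i / q:
  layer 1 (karst limestone): t_1 = 5.27 × 0.03 / 2.322 = 0.06809 d
  layer 2 (weathered basalt): t_2 = 10.5 × 0.09 / 2.322 = 0.4070 d
  layer 3 (clean gravel): t_3 = 11.2 × 0.18 / 2.322 = 0.8683 d
Total t = Σ t_i = 1.343 days.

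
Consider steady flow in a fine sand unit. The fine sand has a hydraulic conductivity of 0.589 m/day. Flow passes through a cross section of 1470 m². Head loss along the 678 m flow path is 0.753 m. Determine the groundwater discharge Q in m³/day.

Hydraulic gradient i = Δh / L = 0.753 / 678 = 0.001111.
Darcy's law: Q = K · A · i = 0.5890 × 1470 × 0.001111 = 0.9616 m³/day.

0.962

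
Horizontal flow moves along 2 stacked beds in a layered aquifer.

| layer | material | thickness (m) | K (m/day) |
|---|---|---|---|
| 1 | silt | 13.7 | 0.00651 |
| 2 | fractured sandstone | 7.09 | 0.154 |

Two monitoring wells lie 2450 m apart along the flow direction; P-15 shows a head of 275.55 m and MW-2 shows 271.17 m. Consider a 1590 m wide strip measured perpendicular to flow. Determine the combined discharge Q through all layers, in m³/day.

3.36

Flow is parallel to layering, so each bed carries its own Darcy discharge and the transmissivities add.
Σ(K_i·b_i) = 0.00651×13.7 + 0.154×7.09 = 1.181 m²/day.
Hydraulic gradient i = (275.55 − 271.17) / 2450 = 4.38 / 2450 = 0.001788.
Q = Σ(K_i·b_i) · W · i = 1.181 × 1590 × 0.001788 = 3.357 m³/day.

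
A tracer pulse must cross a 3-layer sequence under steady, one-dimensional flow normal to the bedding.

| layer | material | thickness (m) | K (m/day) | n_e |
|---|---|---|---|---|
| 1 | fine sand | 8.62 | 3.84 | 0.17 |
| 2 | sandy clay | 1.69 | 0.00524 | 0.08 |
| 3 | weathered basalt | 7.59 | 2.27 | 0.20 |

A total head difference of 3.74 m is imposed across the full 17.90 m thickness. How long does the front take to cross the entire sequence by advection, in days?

274

With flow normal to the layers, continuity requires the same specific discharge q through every layer.
Σ(b_i/K_i) = 8.62/3.84 + 1.69/0.00524 + 7.59/2.27 = 328.1 d.
q = Δh / Σ(b_i/K_i) = 3.74 / 328.1 = 0.01140 m/day.
In each layer the seepage velocity is v_i = q/n_i, so the layer transit time is t_i = b_i·n_i / q:
  layer 1 (fine sand): t_1 = 8.62 × 0.17 / 0.01140 = 128.6 d
  layer 2 (sandy clay): t_2 = 1.69 × 0.08 / 0.01140 = 11.86 d
  layer 3 (weathered basalt): t_3 = 7.59 × 0.20 / 0.01140 = 133.2 d
Total t = Σ t_i = 273.6 days.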